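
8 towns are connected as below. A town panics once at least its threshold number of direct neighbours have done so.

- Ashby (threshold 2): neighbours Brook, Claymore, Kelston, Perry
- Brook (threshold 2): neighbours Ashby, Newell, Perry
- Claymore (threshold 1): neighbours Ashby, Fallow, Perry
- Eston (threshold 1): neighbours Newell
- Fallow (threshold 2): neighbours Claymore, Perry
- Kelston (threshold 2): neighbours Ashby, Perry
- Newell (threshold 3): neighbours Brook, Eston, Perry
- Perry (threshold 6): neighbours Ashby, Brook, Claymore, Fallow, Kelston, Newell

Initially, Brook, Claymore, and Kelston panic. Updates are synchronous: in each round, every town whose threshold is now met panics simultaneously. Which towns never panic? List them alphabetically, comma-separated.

Eston, Fallow, Newell, Perry

Round 1 — Brook, Claymore, Kelston panic (initial).
Round 2 — checking thresholds:
  Ashby: 3 of 4 neighbours ≥ 2, panics.
  Fallow: 1 of 2 neighbours < 2, holds.
  Newell: 1 of 3 neighbours < 3, holds.
  Perry: 3 of 6 neighbours < 6, holds.
Round 3 — no new panics; cascade stops.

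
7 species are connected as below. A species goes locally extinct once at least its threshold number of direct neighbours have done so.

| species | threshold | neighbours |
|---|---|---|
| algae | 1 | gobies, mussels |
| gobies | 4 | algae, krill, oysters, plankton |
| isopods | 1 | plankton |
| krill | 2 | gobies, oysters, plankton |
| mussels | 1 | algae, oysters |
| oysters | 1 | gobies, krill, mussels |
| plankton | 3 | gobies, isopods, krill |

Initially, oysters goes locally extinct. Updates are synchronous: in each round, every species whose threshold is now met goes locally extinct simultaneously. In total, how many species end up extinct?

Round 1 — oysters goes locally extinct (initial).
Round 2 — checking thresholds:
  gobies: 1 of 4 neighbours < 4, holds.
  krill: 1 of 3 neighbours < 2, holds.
  mussels: 1 of 2 neighbours ≥ 1, goes locally extinct.
Round 3 — checking thresholds:
  algae: 1 of 2 neighbours ≥ 1, goes locally extinct.
  gobies: 1 of 4 neighbours < 4, holds.
  krill: 1 of 3 neighbours < 2, holds.
Round 4 — no new extinctions; cascade stops.

3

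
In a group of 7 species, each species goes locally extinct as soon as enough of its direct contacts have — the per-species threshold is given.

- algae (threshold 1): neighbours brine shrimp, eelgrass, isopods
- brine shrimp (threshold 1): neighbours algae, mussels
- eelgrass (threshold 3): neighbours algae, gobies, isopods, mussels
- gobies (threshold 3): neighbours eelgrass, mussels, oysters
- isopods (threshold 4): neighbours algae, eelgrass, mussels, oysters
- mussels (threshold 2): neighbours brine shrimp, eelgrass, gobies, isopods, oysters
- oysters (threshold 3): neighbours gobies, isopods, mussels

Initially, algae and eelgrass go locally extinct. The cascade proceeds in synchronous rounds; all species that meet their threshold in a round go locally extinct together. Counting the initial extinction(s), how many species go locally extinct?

Round 1 — algae, eelgrass go locally extinct (initial).
Round 2 — checking thresholds:
  brine shrimp: 1 of 2 neighbours ≥ 1, goes locally extinct.
  gobies: 1 of 3 neighbours < 3, not yet.
  isopods: 2 of 4 neighbours < 4, not yet.
  mussels: 1 of 5 neighbours < 2, not yet.
Round 3 — checking thresholds:
  gobies: 1 of 3 neighbours < 3, not yet.
  isopods: 2 of 4 neighbours < 4, not yet.
  mussels: 2 of 5 neighbours ≥ 2, goes locally extinct.
Round 4 — no new extinctions; cascade stops.

4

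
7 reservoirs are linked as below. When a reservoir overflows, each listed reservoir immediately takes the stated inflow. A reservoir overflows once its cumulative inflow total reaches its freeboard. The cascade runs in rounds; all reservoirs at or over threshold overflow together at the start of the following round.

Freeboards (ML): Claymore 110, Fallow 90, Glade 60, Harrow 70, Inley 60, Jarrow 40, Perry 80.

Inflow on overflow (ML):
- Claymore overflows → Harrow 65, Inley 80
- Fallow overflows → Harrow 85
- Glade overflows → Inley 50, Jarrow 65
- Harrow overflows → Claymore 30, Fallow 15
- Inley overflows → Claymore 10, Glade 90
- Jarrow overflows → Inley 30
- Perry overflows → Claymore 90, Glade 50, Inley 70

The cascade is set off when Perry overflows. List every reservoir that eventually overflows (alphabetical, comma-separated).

Glade, Inley, Jarrow, Perry

Round 1 — Perry overflows (initial).
  Claymore: +90 → 90 < 110
  Glade: +50 → 50 < 60
  Inley: +70 → 70 ≥ 60
Round 2 — Inley overflows.
  Claymore: +10 → 100 < 110
  Glade: +90 → 140 ≥ 60
Round 3 — Glade overflows.
  Jarrow: +65 → 65 ≥ 40
Round 4 — Jarrow overflows.
No further overflows.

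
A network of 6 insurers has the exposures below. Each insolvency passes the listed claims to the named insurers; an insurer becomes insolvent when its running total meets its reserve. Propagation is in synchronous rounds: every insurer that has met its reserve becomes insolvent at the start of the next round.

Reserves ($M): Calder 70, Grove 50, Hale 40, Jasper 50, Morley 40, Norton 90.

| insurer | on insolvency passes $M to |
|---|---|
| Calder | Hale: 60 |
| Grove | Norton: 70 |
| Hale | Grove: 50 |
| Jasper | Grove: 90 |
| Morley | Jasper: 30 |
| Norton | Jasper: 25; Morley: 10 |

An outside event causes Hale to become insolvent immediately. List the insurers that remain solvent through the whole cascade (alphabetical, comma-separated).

Round 1 — Hale becomes insolvent (initial).
  Grove: +50 → 50 ≥ 50
Round 2 — Grove becomes insolvent.
  Norton: +70 → 70 < 90
No further insolvencies.

Calder, Jasper, Morley, Norton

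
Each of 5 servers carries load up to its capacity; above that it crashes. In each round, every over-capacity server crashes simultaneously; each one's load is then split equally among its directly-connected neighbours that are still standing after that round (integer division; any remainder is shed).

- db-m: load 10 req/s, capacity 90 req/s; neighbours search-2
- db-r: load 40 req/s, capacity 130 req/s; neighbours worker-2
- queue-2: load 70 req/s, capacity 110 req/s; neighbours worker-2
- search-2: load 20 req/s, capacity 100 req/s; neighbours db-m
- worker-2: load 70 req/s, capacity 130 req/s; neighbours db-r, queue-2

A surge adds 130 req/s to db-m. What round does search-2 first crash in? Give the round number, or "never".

2

Round 1 — db-m at 140 > 90. db-m crashes.
  db-m sheds 140 req/s to search-2: 140 each.
    search-2: 20+140 = 160 > 100
Round 2 — search-2 crashes.
  search-2 sheds 160 req/s: no online neighbours, lost.
No further crashes.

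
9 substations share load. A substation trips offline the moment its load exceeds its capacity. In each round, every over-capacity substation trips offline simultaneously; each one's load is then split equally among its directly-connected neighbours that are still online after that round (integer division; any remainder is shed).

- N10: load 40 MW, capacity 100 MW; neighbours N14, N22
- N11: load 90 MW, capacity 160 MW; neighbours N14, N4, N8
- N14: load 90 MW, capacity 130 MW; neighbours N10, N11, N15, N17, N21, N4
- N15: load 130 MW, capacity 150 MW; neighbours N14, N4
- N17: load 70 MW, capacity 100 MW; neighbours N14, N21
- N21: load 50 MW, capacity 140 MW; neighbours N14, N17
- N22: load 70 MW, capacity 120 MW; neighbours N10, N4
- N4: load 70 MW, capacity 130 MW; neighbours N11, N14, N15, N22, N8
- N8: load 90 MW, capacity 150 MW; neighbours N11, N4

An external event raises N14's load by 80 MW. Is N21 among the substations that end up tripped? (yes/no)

Round 1 — N14 at 170 > 130. N14 trips offline.
  N14 sheds 170 MW to N10, N11, N15, N17, N21, N4: 28 each (2 lost).
    N10: 40+28 = 68 ≤ 100
    N11: 90+28 = 118 ≤ 160
    N15: 130+28 = 158 > 150
    N17: 70+28 = 98 ≤ 100
    N21: 50+28 = 78 ≤ 140
    N4: 70+28 = 98 ≤ 130
Round 2 — N15 trips offline.
  N15 sheds 158 MW to N4: 158 each.
    N4: 98+158 = 256 > 130
Round 3 — N4 trips offline.
  N4 sheds 256 MW to N11, N22, N8: 85 each (1 lost).
    N11: 118+85 = 203 > 160
    N22: 70+85 = 155 > 120
    N8: 90+85 = 175 > 150
Round 4 — N11, N22, N8 trip offline.
  N11 sheds 203 MW: no online neighbours, lost.
  N22 sheds 155 MW to N10: 155 each.
    N10: 68+155 = 223 > 100
  N8 sheds 175 MW: no online neighbours, lost.
Round 5 — N10 trips offline.
  N10 sheds 223 MW: no online neighbours, lost.
No further trips.

no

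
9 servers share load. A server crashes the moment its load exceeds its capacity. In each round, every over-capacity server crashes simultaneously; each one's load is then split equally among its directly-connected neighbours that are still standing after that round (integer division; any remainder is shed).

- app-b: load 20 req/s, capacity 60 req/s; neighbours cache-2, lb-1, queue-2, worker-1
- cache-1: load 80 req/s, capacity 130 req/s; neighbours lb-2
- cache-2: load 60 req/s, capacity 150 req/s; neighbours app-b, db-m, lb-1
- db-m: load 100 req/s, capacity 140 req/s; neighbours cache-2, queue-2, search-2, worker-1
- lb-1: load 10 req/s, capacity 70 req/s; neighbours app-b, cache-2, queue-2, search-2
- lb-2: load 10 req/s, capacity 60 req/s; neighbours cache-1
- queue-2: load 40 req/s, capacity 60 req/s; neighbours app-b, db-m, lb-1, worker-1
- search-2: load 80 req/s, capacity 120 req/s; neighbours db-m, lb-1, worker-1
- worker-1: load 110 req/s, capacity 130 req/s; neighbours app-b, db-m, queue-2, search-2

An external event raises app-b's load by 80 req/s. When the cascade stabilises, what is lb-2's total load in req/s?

Round 1 — app-b at 100 > 60. app-b crashes.
  app-b sheds 100 req/s to cache-2, lb-1, queue-2, worker-1: 25 each.
    cache-2: 60+25 = 85 ≤ 150
    lb-1: 10+25 = 35 ≤ 70
    queue-2: 40+25 = 65 > 60
    worker-1: 110+25 = 135 > 130
Round 2 — queue-2, worker-1 crash.
  queue-2 sheds 65 req/s to db-m, lb-1: 32 each (1 lost).
    db-m: 100+32 = 132 ≤ 140
    lb-1: 35+32 = 67 ≤ 70
  worker-1 sheds 135 req/s to db-m, search-2: 67 each (1 lost).
    db-m: 132+67 = 199 > 140
    search-2: 80+67 = 147 > 120
Round 3 — db-m, search-2 crash.
  db-m sheds 199 req/s to cache-2: 199 each.
    cache-2: 85+199 = 284 > 150
  search-2 sheds 147 req/s to lb-1: 147 each.
    lb-1: 67+147 = 214 > 70
Round 4 — cache-2, lb-1 crash.
  cache-2 sheds 284 req/s: no online neighbours, lost.
  lb-1 sheds 214 req/s: no online neighbours, lost.
No further crashes.

10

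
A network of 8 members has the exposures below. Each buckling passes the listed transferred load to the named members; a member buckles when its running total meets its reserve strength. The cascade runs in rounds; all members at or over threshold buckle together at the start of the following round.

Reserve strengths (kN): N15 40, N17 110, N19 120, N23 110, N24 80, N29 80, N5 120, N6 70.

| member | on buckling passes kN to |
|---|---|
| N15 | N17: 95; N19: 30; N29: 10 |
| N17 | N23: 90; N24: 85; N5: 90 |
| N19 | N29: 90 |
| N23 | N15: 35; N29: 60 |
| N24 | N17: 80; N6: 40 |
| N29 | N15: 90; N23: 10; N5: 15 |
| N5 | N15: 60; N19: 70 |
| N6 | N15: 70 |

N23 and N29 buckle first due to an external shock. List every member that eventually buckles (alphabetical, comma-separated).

N15, N23, N29

Round 1 — N23, N29 buckle (initial).
  N15: +35+90 → 125 ≥ 40
  N5: +15 → 15 < 120
Round 2 — N15 buckles.
  N17: +95 → 95 < 110
  N19: +30 → 30 < 120
No further bucklings.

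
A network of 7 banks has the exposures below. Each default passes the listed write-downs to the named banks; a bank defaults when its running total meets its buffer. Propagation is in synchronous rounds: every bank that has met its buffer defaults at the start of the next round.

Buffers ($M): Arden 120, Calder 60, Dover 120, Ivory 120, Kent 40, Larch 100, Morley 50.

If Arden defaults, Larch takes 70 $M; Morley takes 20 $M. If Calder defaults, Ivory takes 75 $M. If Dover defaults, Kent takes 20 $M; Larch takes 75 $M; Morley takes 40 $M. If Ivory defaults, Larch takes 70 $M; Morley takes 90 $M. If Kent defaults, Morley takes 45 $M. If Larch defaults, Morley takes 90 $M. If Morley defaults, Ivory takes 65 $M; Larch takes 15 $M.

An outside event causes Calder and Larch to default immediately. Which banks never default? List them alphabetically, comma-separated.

Arden, Dover, Kent

Round 1 — Calder, Larch default (initial).
  Ivory: +75 → 75 < 120
  Morley: +90 → 90 ≥ 50
Round 2 — Morley defaults.
  Ivory: +65 → 140 ≥ 120
Round 3 — Ivory defaults.
No further defaults.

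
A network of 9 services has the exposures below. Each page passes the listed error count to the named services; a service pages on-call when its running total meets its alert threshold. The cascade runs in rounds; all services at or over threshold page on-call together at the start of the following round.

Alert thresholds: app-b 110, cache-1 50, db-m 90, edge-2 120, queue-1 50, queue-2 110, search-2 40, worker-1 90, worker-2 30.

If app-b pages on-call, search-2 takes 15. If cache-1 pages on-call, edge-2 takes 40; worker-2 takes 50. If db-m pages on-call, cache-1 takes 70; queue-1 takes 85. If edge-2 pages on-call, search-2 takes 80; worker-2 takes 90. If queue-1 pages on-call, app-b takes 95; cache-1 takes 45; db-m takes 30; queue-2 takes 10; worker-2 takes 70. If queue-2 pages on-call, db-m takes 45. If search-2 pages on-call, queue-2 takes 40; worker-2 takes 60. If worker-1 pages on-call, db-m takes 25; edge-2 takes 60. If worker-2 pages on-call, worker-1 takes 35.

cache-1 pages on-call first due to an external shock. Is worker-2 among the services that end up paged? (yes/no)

Round 1 — cache-1 pages on-call (initial).
  edge-2: +40 → 40 < 120
  worker-2: +50 → 50 ≥ 30
Round 2 — worker-2 pages on-call.
  worker-1: +35 → 35 < 90
No further pages.

yes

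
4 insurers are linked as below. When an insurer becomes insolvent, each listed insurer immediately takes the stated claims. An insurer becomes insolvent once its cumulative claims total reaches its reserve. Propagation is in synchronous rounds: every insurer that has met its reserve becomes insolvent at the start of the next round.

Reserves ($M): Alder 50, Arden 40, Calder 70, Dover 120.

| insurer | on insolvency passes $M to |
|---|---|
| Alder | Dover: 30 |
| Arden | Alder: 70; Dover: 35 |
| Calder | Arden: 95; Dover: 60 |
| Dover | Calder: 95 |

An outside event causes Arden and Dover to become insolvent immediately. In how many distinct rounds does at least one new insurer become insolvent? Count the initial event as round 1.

2

Round 1 — Arden, Dover become insolvent (initial).
  Alder: +70 → 70 ≥ 50
  Calder: +95 → 95 ≥ 70
Round 2 — Alder, Calder become insolvent.
No further insolvencies.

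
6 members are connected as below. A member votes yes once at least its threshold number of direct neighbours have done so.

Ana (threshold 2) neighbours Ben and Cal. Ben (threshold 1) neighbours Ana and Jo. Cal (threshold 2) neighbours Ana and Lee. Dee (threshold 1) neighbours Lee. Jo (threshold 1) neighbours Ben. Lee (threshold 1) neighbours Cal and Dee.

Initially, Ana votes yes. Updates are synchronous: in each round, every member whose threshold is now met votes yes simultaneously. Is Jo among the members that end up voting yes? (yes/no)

yes

Round 1 — Ana votes yes (initial).
Round 2 — checking thresholds:
  Ben: 1 of 2 neighbours ≥ 1, votes yes.
  Cal: 1 of 2 neighbours < 2, holds.
Round 3 — checking thresholds:
  Cal: 1 of 2 neighbours < 2, holds.
  Jo: 1 of 1 neighbours ≥ 1, votes yes.
Round 4 — no new yes votes; cascade stops.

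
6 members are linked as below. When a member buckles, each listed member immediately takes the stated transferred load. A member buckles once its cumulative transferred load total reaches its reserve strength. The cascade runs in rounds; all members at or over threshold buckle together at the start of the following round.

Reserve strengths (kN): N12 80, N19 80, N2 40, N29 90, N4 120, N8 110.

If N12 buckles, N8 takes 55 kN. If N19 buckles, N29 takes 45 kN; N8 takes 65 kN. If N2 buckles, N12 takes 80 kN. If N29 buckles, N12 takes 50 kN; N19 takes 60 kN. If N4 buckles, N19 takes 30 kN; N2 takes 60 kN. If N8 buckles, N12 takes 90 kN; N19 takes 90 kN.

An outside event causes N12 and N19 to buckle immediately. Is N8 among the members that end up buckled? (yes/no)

Round 1 — N12, N19 buckle (initial).
  N29: +45 → 45 < 90
  N8: +55+65 → 120 ≥ 110
Round 2 — N8 buckles.
No further bucklings.

yes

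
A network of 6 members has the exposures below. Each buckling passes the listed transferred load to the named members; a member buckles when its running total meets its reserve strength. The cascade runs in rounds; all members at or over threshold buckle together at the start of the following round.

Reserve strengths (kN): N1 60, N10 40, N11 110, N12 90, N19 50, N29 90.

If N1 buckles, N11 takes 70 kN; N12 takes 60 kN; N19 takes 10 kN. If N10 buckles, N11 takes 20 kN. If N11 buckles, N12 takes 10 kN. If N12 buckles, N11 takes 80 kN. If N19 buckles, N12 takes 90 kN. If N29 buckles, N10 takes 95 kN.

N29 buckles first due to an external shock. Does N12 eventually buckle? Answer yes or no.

Round 1 — N29 buckles (initial).
  N10: +95 → 95 ≥ 40
Round 2 — N10 buckles.
  N11: +20 → 20 < 110
No further bucklings.

no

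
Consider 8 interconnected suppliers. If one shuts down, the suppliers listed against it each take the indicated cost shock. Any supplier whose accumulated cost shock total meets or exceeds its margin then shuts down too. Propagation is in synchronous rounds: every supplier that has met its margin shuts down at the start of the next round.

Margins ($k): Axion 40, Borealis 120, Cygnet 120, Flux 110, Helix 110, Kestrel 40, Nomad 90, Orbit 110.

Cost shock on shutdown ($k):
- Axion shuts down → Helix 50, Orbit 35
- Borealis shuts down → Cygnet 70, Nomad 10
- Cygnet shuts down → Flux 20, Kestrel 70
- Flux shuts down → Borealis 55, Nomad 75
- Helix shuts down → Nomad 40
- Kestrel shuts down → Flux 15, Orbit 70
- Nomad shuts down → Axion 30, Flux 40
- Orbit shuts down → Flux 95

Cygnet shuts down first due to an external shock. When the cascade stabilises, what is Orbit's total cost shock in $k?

70

Round 1 — Cygnet shuts down (initial).
  Flux: +20 → 20 < 110
  Kestrel: +70 → 70 ≥ 40
Round 2 — Kestrel shuts down.
  Flux: +15 → 35 < 110
  Orbit: +70 → 70 < 110
No further shutdowns.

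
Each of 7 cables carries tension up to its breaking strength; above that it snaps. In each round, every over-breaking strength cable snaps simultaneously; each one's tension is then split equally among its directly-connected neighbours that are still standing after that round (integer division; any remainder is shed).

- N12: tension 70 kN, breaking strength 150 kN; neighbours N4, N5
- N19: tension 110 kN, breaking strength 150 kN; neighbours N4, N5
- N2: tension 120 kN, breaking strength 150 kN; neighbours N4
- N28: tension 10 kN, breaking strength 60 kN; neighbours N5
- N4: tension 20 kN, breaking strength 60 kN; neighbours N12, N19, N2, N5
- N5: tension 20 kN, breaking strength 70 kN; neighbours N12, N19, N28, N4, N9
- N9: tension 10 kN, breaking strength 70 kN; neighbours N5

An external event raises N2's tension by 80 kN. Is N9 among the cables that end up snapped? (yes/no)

Round 1 — N2 at 200 > 150. N2 snaps.
  N2 sheds 200 kN to N4: 200 each.
    N4: 20+200 = 220 > 60
Round 2 — N4 snaps.
  N4 sheds 220 kN to N12, N19, N5: 73 each (1 lost).
    N12: 70+73 = 143 ≤ 150
    N19: 110+73 = 183 > 150
    N5: 20+73 = 93 > 70
Round 3 — N19, N5 snap.
  N19 sheds 183 kN: no online neighbours, lost.
  N5 sheds 93 kN to N12, N28, N9: 31 each.
    N12: 143+31 = 174 > 150
    N28: 10+31 = 41 ≤ 60
    N9: 10+31 = 41 ≤ 70
Round 4 — N12 snaps.
  N12 sheds 174 kN: no online neighbours, lost.
No further breaks.

no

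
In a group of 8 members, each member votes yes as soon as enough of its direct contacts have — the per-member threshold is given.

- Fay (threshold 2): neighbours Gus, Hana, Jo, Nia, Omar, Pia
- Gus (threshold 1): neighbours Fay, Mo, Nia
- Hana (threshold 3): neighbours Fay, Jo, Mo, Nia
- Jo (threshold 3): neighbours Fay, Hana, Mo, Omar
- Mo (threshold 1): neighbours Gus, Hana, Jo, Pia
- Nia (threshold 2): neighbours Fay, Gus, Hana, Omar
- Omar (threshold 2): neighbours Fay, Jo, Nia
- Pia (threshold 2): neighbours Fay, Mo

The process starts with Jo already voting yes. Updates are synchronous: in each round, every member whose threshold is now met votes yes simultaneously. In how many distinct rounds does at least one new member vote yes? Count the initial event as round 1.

5

Round 1 — Jo votes yes (initial).
Round 2 — checking thresholds:
  Fay: 1 of 6 neighbours < 2, not yet.
  Hana: 1 of 4 neighbours < 3, not yet.
  Mo: 1 of 4 neighbours ≥ 1, votes yes.
  Omar: 1 of 3 neighbours < 2, not yet.
Round 3 — checking thresholds:
  Fay: 1 of 6 neighbours < 2, not yet.
  Gus: 1 of 3 neighbours ≥ 1, votes yes.
  Hana: 2 of 4 neighbours < 3, not yet.
  Omar: 1 of 3 neighbours < 2, not yet.
  Pia: 1 of 2 neighbours < 2, not yet.
Round 4 — checking thresholds:
  Fay: 2 of 6 neighbours ≥ 2, votes yes.
  Hana: 2 of 4 neighbours < 3, not yet.
  Nia: 1 of 4 neighbours < 2, not yet.
  Omar: 1 of 3 neighbours < 2, not yet.
  Pia: 1 of 2 neighbours < 2, not yet.
Round 5 — checking thresholds:
  Hana: 3 of 4 neighbours ≥ 3, votes yes.
  Nia: 2 of 4 neighbours ≥ 2, votes yes.
  Omar: 2 of 3 neighbours ≥ 2, votes yes.
  Pia: 2 of 2 neighbours ≥ 2, votes yes.
Round 6 — no new yes votes; cascade stops.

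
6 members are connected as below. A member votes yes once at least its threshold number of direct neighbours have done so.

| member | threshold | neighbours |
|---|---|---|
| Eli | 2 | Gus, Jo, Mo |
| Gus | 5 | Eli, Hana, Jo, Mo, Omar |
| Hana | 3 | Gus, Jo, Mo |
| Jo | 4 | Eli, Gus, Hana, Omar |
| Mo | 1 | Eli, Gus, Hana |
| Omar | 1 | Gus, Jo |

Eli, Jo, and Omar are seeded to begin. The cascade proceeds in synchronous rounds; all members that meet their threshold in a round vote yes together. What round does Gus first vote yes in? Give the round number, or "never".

Round 1 — Eli, Jo, Omar vote yes (initial).
Round 2 — checking thresholds:
  Gus: 3 of 5 neighbours < 5, holds.
  Hana: 1 of 3 neighbours < 3, holds.
  Mo: 1 of 3 neighbours ≥ 1, votes yes.
Round 3 — no new yes votes; cascade stops.

never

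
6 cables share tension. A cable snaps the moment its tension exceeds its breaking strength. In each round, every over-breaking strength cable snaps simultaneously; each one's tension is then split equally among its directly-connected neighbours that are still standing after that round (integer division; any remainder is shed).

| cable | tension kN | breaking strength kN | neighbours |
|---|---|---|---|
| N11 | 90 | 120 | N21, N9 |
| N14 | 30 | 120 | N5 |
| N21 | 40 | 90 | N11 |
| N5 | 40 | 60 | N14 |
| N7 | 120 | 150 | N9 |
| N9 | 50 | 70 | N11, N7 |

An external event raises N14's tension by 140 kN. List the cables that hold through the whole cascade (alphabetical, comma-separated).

N11, N21, N7, N9

Round 1 — N14 at 170 > 120. N14 snaps.
  N14 sheds 170 kN to N5: 170 each.
    N5: 40+170 = 210 > 60
Round 2 — N5 snaps.
  N5 sheds 210 kN: no online neighbours, lost.
No further breaks.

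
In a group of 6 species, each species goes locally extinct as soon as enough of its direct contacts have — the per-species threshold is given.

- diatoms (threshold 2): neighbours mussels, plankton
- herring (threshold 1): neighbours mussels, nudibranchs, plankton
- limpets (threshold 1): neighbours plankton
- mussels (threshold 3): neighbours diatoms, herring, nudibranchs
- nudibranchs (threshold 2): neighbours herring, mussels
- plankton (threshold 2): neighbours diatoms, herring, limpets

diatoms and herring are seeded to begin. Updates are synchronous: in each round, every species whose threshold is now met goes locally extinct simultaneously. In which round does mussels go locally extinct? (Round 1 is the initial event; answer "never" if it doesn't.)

Round 1 — diatoms, herring go locally extinct (initial).
Round 2 — checking thresholds:
  mussels: 2 of 3 neighbours < 3, not yet.
  nudibranchs: 1 of 2 neighbours < 2, not yet.
  plankton: 2 of 3 neighbours ≥ 2, goes locally extinct.
Round 3 — checking thresholds:
  limpets: 1 of 1 neighbours ≥ 1, goes locally extinct.
  mussels: 2 of 3 neighbours < 3, not yet.
  nudibranchs: 1 of 2 neighbours < 2, not yet.
Round 4 — no new extinctions; cascade stops.

never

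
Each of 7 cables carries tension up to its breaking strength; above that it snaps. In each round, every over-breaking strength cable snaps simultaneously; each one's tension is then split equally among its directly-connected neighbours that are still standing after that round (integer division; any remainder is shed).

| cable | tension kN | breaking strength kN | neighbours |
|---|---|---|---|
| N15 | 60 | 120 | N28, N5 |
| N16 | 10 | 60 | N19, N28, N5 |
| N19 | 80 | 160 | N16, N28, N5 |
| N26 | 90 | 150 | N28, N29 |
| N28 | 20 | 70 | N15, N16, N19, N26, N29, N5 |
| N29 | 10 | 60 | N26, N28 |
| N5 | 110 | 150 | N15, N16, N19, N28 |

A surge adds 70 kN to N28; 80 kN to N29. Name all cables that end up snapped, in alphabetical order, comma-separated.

Round 1 — N28 at 90 > 70; N29 at 90 > 60. N28, N29 snap.
  N28 sheds 90 kN to N15, N16, N19, N26, N5: 18 each.
    N15: 60+18 = 78 ≤ 120
    N16: 10+18 = 28 ≤ 60
    N19: 80+18 = 98 ≤ 160
    N26: 90+18 = 108 ≤ 150
    N5: 110+18 = 128 ≤ 150
  N29 sheds 90 kN to N26: 90 each.
    N26: 108+90 = 198 > 150
Round 2 — N26 snaps.
  N26 sheds 198 kN: no online neighbours, lost.
No further breaks.

N26, N28, N29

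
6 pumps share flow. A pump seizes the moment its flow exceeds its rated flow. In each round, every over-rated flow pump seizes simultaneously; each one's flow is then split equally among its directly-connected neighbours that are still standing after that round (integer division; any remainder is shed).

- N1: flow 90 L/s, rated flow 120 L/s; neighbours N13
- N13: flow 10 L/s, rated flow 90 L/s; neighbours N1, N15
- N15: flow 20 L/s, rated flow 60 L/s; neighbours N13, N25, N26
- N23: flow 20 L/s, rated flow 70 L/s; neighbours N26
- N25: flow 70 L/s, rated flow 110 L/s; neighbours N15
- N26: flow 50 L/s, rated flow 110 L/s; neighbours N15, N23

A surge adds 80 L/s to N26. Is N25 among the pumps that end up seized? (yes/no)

yes

Round 1 — N26 at 130 > 110. N26 seizes.
  N26 sheds 130 L/s to N15, N23: 65 each.
    N15: 20+65 = 85 > 60
    N23: 20+65 = 85 > 70
Round 2 — N15, N23 seize.
  N15 sheds 85 L/s to N13, N25: 42 each (1 lost).
    N13: 10+42 = 52 ≤ 90
    N25: 70+42 = 112 > 110
  N23 sheds 85 L/s: no online neighbours, lost.
Round 3 — N25 seizes.
  N25 sheds 112 L/s: no online neighbours, lost.
No further seizures.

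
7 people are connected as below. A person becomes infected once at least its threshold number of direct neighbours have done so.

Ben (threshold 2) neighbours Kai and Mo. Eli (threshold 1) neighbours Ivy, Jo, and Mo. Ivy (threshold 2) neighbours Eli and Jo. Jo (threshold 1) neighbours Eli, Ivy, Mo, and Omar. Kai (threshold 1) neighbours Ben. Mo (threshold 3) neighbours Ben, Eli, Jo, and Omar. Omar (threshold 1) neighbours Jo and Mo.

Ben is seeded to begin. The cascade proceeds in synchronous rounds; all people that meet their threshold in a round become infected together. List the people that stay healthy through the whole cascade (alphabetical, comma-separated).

Eli, Ivy, Jo, Mo, Omar

Round 1 — Ben becomes infected (initial).
Round 2 — checking thresholds:
  Kai: 1 of 1 neighbours ≥ 1, becomes infected.
  Mo: 1 of 4 neighbours < 3, below threshold.
Round 3 — no new infections; cascade stops.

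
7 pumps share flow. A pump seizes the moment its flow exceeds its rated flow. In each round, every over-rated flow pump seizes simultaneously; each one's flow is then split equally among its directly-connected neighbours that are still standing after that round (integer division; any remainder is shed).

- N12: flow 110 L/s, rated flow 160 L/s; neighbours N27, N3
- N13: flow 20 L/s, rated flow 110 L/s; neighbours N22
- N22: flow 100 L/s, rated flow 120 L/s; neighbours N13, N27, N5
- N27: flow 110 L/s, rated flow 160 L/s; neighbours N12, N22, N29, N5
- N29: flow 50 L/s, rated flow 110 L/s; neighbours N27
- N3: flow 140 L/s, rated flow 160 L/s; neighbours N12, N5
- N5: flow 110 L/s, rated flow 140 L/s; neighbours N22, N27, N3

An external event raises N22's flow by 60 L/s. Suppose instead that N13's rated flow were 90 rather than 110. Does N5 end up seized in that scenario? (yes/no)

With N13's rated flow at 90:
Round 1 — N22 at 160 > 120. N22 seizes.
  N22 sheds 160 L/s to N13, N27, N5: 53 each (1 lost).
    N13: 20+53 = 73 ≤ 90
    N27: 110+53 = 163 > 160
    N5: 110+53 = 163 > 140
Round 2 — N27, N5 seize.
  N27 sheds 163 L/s to N12, N29: 81 each (1 lost).
    N12: 110+81 = 191 > 160
    N29: 50+81 = 131 > 110
  N5 sheds 163 L/s to N3: 163 each.
    N3: 140+163 = 303 > 160
Round 3 — N12, N29, N3 seize.
  N12 sheds 191 L/s: no online neighbours, lost.
  N29 sheds 131 L/s: no online neighbours, lost.
  N3 sheds 303 L/s: no online neighbours, lost.
No further seizures.

yes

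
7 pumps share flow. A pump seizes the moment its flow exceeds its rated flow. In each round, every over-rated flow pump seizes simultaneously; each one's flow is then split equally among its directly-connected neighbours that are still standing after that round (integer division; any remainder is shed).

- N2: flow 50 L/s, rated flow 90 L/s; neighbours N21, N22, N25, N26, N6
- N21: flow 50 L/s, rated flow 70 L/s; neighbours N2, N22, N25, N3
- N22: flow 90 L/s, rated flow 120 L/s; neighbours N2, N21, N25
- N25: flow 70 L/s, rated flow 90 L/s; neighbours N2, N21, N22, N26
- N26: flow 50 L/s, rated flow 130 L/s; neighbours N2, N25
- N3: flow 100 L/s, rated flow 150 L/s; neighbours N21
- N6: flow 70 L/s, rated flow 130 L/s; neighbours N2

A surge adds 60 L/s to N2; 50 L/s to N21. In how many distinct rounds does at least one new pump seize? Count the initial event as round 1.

3

Round 1 — N2 at 110 > 90; N21 at 100 > 70. N2, N21 seize.
  N2 sheds 110 L/s to N22, N25, N26, N6: 27 each (2 lost).
    N22: 90+27 = 117 ≤ 120
    N25: 70+27 = 97 > 90
    N26: 50+27 = 77 ≤ 130
    N6: 70+27 = 97 ≤ 130
  N21 sheds 100 L/s to N22, N25, N3: 33 each (1 lost).
    N22: 117+33 = 150 > 120
    N25: 97+33 = 130 > 90
    N3: 100+33 = 133 ≤ 150
Round 2 — N22, N25 seize.
  N22 sheds 150 L/s: no online neighbours, lost.
  N25 sheds 130 L/s to N26: 130 each.
    N26: 77+130 = 207 > 130
Round 3 — N26 seizes.
  N26 sheds 207 L/s: no online neighbours, lost.
No further seizures.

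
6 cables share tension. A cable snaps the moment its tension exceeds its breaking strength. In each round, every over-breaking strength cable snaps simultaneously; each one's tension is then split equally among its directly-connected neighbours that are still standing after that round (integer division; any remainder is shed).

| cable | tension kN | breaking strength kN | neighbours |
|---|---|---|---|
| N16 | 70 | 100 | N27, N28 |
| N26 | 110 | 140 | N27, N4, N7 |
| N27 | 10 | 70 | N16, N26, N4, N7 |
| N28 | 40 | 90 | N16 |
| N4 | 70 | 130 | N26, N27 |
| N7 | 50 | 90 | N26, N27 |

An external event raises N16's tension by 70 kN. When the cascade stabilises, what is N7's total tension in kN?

Round 1 — N16 at 140 > 100. N16 snaps.
  N16 sheds 140 kN to N27, N28: 70 each.
    N27: 10+70 = 80 > 70
    N28: 40+70 = 110 > 90
Round 2 — N27, N28 snap.
  N27 sheds 80 kN to N26, N4, N7: 26 each (2 lost).
    N26: 110+26 = 136 ≤ 140
    N4: 70+26 = 96 ≤ 130
    N7: 50+26 = 76 ≤ 90
  N28 sheds 110 kN: no online neighbours, lost.
No further breaks.

76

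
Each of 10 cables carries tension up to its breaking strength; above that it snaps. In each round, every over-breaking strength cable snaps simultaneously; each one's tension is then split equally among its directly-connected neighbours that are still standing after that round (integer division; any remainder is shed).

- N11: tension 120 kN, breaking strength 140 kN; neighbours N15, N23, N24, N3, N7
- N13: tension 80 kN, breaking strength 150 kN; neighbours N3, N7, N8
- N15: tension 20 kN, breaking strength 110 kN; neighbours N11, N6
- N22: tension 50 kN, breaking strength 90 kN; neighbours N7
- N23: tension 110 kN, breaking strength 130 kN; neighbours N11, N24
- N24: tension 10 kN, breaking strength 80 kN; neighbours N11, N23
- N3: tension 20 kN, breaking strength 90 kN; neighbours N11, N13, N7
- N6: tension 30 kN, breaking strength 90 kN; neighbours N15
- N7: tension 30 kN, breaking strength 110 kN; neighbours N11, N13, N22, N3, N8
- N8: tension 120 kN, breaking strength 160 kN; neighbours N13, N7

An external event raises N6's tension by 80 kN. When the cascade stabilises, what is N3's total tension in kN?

Round 1 — N6 at 110 > 90. N6 snaps.
  N6 sheds 110 kN to N15: 110 each.
    N15: 20+110 = 130 > 110
Round 2 — N15 snaps.
  N15 sheds 130 kN to N11: 130 each.
    N11: 120+130 = 250 > 140
Round 3 — N11 snaps.
  N11 sheds 250 kN to N23, N24, N3, N7: 62 each (2 lost).
    N23: 110+62 = 172 > 130
    N24: 10+62 = 72 ≤ 80
    N3: 20+62 = 82 ≤ 90
    N7: 30+62 = 92 ≤ 110
Round 4 — N23 snaps.
  N23 sheds 172 kN to N24: 172 each.
    N24: 72+172 = 244 > 80
Round 5 — N24 snaps.
  N24 sheds 244 kN: no online neighbours, lost.
No further breaks.

82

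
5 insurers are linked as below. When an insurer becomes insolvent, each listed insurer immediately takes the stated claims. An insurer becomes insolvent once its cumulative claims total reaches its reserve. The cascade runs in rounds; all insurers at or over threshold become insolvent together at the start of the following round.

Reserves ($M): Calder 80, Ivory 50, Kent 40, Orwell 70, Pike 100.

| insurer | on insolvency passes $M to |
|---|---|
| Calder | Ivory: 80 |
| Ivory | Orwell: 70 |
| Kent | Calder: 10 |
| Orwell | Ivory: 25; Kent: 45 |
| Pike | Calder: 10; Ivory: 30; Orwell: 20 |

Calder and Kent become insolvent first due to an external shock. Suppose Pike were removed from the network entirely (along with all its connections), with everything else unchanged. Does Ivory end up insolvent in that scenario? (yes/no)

yes

With Pike removed:
Round 1 — Calder, Kent become insolvent (initial).
  Ivory: +80 → 80 ≥ 50
Round 2 — Ivory becomes insolvent.
  Orwell: +70 → 70 ≥ 70
Round 3 — Orwell becomes insolvent.
No further insolvencies.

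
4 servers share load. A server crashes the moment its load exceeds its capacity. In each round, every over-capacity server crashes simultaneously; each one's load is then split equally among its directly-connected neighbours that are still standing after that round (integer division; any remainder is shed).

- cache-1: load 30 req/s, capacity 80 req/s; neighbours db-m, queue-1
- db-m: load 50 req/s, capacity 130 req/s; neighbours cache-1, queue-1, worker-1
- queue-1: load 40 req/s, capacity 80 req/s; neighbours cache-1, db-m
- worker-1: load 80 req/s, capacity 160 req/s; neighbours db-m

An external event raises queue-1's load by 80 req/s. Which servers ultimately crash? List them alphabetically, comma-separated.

Round 1 — queue-1 at 120 > 80. queue-1 crashes.
  queue-1 sheds 120 req/s to cache-1, db-m: 60 each.
    cache-1: 30+60 = 90 > 80
    db-m: 50+60 = 110 ≤ 130
Round 2 — cache-1 crashes.
  cache-1 sheds 90 req/s to db-m: 90 each.
    db-m: 110+90 = 200 > 130
Round 3 — db-m crashes.
  db-m sheds 200 req/s to worker-1: 200 each.
    worker-1: 80+200 = 280 > 160
Round 4 — worker-1 crashes.
  worker-1 sheds 280 req/s: no online neighbours, lost.
No further crashes.

cache-1, db-m, queue-1, worker-1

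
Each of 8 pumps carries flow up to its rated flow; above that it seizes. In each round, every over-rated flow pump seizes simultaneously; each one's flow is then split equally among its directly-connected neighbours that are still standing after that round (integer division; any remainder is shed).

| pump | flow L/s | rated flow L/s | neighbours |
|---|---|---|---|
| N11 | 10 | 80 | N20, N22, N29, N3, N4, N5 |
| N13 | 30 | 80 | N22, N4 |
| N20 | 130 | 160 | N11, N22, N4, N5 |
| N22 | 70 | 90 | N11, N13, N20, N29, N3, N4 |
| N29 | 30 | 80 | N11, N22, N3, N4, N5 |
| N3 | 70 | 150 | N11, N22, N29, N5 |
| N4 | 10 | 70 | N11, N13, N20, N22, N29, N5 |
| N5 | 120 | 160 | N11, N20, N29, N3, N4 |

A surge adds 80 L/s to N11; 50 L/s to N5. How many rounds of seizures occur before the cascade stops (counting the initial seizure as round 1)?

4

Round 1 — N11 at 90 > 80; N5 at 170 > 160. N11, N5 seize.
  N11 sheds 90 L/s to N20, N22, N29, N3, N4: 18 each.
    N20: 130+18 = 148 ≤ 160
    N22: 70+18 = 88 ≤ 90
    N29: 30+18 = 48 ≤ 80
    N3: 70+18 = 88 ≤ 150
    N4: 10+18 = 28 ≤ 70
  N5 sheds 170 L/s to N20, N29, N3, N4: 42 each (2 lost).
    N20: 148+42 = 190 > 160
    N29: 48+42 = 90 > 80
    N3: 88+42 = 130 ≤ 150
    N4: 28+42 = 70 ≤ 70
Round 2 — N20, N29 seize.
  N20 sheds 190 L/s to N22, N4: 95 each.
    N22: 88+95 = 183 > 90
    N4: 70+95 = 165 > 70
  N29 sheds 90 L/s to N22, N3, N4: 30 each.
    N22: 183+30 = 213 > 90
    N3: 130+30 = 160 > 150
    N4: 165+30 = 195 > 70
Round 3 — N22, N3, N4 seize.
  N22 sheds 213 L/s to N13: 213 each.
    N13: 30+213 = 243 > 80
  N3 sheds 160 L/s: no online neighbours, lost.
  N4 sheds 195 L/s to N13: 195 each.
    N13: 243+195 = 438 > 80
Round 4 — N13 seizes.
  N13 sheds 438 L/s: no online neighbours, lost.
No further seizures.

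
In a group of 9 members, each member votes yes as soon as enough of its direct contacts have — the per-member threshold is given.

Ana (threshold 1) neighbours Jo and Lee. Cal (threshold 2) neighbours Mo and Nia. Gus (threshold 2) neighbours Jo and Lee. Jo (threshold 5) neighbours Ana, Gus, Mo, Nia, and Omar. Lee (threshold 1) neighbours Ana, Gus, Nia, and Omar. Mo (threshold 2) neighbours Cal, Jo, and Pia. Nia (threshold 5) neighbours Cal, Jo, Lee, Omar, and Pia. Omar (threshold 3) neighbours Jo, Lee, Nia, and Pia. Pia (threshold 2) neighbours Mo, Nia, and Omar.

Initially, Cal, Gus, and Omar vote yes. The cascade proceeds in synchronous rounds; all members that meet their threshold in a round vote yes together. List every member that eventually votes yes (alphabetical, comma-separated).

Ana, Cal, Gus, Lee, Omar

Round 1 — Cal, Gus, Omar vote yes (initial).
Round 2 — checking thresholds:
  Jo: 2 of 5 neighbours < 5, not yet.
  Lee: 2 of 4 neighbours ≥ 1, votes yes.
  Mo: 1 of 3 neighbours < 2, not yet.
  Nia: 2 of 5 neighbours < 5, not yet.
  Pia: 1 of 3 neighbours < 2, not yet.
Round 3 — checking thresholds:
  Ana: 1 of 2 neighbours ≥ 1, votes yes.
  Jo: 2 of 5 neighbours < 5, not yet.
  Mo: 1 of 3 neighbours < 2, not yet.
  Nia: 3 of 5 neighbours < 5, not yet.
  Pia: 1 of 3 neighbours < 2, not yet.
Round 4 — no new yes votes; cascade stops.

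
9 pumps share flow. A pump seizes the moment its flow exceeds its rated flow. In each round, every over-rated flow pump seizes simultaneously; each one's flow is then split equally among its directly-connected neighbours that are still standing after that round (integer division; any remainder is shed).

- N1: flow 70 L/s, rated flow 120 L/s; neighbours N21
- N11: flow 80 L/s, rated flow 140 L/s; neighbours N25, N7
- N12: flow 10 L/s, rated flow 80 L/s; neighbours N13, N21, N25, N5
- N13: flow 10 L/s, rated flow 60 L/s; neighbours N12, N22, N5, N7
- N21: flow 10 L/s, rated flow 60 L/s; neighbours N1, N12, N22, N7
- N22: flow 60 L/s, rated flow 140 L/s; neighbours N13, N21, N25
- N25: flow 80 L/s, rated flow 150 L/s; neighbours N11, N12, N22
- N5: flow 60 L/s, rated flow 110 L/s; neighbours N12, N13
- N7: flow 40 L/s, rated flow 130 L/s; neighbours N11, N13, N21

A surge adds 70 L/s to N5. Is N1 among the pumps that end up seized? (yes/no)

no

Round 1 — N5 at 130 > 110. N5 seizes.
  N5 sheds 130 L/s to N12, N13: 65 each.
    N12: 10+65 = 75 ≤ 80
    N13: 10+65 = 75 > 60
Round 2 — N13 seizes.
  N13 sheds 75 L/s to N12, N22, N7: 25 each.
    N12: 75+25 = 100 > 80
    N22: 60+25 = 85 ≤ 140
    N7: 40+25 = 65 ≤ 130
Round 3 — N12 seizes.
  N12 sheds 100 L/s to N21, N25: 50 each.
    N21: 10+50 = 60 ≤ 60
    N25: 80+50 = 130 ≤ 150
No further seizures.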